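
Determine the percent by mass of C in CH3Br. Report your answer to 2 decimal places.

Molar mass = 1(12.01) + 3(1.008) + 1(79.90) = 94.934 g/mol
Mass of C per mole = 1 × 12.01 = 12.010 g
% C = 12.010 / 94.934 × 100 = 12.65%

12.65%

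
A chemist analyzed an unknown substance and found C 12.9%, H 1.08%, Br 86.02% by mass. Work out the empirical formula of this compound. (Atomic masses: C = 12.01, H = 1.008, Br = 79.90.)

Assume 100 g: 12.9 g C, 1.08 g H, 86.02 g Br.
Moles — C: 12.9 / 12.01 = 1.074 mol; H: 1.08 / 1.008 = 1.071 mol; Br: 86.02 / 79.90 = 1.077 mol
Ratios (÷ 1.071): C 1.002, H 1.000, Br 1.005
Ratio ≈ 1:1:1, so the empirical formula is CHBr

CHBr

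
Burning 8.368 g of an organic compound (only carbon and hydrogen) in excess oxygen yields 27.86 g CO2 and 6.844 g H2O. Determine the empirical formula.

mol C = 27.86 / 44.01 = 0.6330; mass C = 0.6330 × 12.01 = 7.603 g
mol H = 2 × (6.844 / 18.02) = 0.7596; mass H = 0.7596 × 1.008 = 0.7657 g
Smallest is C at 0.633 mol; normalising gives C 1.000, H 1.200
Scaling by 5: C 5.00, H 6.00 → C5H6

C5H6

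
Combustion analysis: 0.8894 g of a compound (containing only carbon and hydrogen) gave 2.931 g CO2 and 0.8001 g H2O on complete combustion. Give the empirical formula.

mol C = 2.931 / 44.01 = 0.06660; mass C = 0.06660 × 12.01 = 0.7998 g
mol H = 2 × (0.8001 / 18.02) = 0.08880; mass H = 0.08880 × 1.008 = 0.08951 g
Ratios (÷ 0.0666): C 1.000, H 1.333
Scaling by 3: C 3.00, H 4.00 → C3H4

C3H4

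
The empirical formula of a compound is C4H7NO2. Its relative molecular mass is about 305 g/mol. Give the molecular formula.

C12H21N3O6

Empirical-formula mass = 101.11 g/mol
n = 305 / 101.11 = 3.02 ≈ 3
Molecular formula = (C4H7NO2)3 = C12H21N3O6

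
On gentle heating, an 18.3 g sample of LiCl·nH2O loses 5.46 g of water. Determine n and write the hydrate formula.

LiCl·H2O

Mass of anhydrous LiCl = 18.3 − 5.46 = 12.84 g
mol H2O = 5.46 / 18.02 = 0.303
Molar mass of LiCl = 42.39 g/mol → mol LiCl = 12.84 / 42.39 = 0.3029
n = 0.303 / 0.3029 = 1.00 ≈ 1 → LiCl·H2O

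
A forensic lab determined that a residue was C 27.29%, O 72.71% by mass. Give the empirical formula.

CO2

Assume 100 g: 27.29 g C, 72.71 g O.
Moles — C: 27.29 / 12.01 = 2.272 mol; O: 72.71 / 16.00 = 4.544 mol
Divide by the smallest (2.272 mol C): C 1.000, O 2.000
Ratio ≈ 1:2, so the empirical formula is CO2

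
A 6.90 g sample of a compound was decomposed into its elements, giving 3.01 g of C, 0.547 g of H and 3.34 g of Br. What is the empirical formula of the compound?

n(C) = 3.01/12.01 = 0.2506, n(H) = 0.547/1.008 = 0.5427, n(Br) = 3.34/79.90 = 0.0418
Ratios (÷ 0.0418): C 5.995, H 12.982, Br 1.000
→ C6H13Br

C6H13Br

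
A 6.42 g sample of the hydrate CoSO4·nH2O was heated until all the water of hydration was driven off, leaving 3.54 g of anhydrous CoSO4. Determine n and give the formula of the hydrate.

Mass of water lost = 6.42 − 3.54 = 2.88 g → 2.88 / 18.02 = 0.1598 mol H2O
Molar mass of CoSO4 = 155.00 g/mol → mol CoSO4 = 3.54 / 155.00 = 0.02284
n = 0.1598 / 0.02284 = 7.00 ≈ 7 → CoSO4·7H2O

CoSO4·7H2O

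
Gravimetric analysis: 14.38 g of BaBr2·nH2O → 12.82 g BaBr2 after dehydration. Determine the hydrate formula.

BaBr2·2H2O

Mass of water lost = 14.38 − 12.82 = 1.56 g → 1.56 / 18.02 = 0.08657 mol H2O
Molar mass of BaBr2 = 297.13 g/mol → mol BaBr2 = 12.82 / 297.13 = 0.04315
n = 0.08657 / 0.04315 = 2.01 ≈ 2 → BaBr2·2H2O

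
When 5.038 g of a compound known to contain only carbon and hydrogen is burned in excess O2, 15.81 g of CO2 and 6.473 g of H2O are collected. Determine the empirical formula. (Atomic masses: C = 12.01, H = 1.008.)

CH2

mol C = 15.81 / 44.01 = 0.3592; mass C = 0.3592 × 12.01 = 4.314 g
mol H = 2 × (6.473 / 18.02) = 0.7184; mass H = 0.7184 × 1.008 = 0.7242 g
Smallest is C at 0.3592 mol; normalising gives C 1.000, H 2.000
Ratio ≈ 1:2, so the empirical formula is CH2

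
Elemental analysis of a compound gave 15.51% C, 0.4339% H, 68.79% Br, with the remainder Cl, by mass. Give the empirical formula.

C3HBr2Cl

Assume 100 g: 15.51 g C, 0.4339 g H, 68.79 g Br, 15.266 g Cl.
Moles — C: 15.51 / 12.01 = 1.291 mol; H: 0.4339 / 1.008 = 0.4305 mol; Br: 68.79 / 79.90 = 0.861 mol; Cl: 15.266 / 35.45 = 0.4306 mol
Smallest is H at 0.4305 mol; normalising gives C 3.000, H 1.000, Br 2.000, Cl 1.000
≈ 3:1:2:1 → C3HBr2Cl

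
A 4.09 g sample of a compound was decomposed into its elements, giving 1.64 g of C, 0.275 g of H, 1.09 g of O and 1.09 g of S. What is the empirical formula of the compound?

C4H8O2S

n(C) = 1.64/12.01 = 0.1366, n(H) = 0.275/1.008 = 0.2728, n(O) = 1.09/16.00 = 0.06813, n(S) = 1.09/32.07 = 0.03399
Ratios (÷ 0.03399): C 4.018, H 8.027, O 2.004, S 1.000
≈ 4:8:2:1 → C4H8O2S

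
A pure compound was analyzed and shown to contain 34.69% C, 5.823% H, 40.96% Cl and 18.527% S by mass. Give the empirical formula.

Assume 100 g: 34.69 g C, 5.823 g H, 40.96 g Cl, 18.527 g S.
Moles — C: 34.69 / 12.01 = 2.888 mol; H: 5.823 / 1.008 = 5.777 mol; Cl: 40.96 / 35.45 = 1.155 mol; S: 18.527 / 32.07 = 0.5777 mol
Ratios (÷ 0.5777): C 5.000, H 10.000, Cl 2.000, S 1.000
≈ 5:10:2:1 → C5H10Cl2S

C5H10Cl2S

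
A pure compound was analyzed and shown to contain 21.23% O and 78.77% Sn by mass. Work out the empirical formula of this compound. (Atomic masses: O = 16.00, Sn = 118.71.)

O2Sn

Assume 100 g: 21.23 g O, 78.77 g Sn.
Moles — O: 21.23 / 16.00 = 1.327 mol; Sn: 78.77 / 118.71 = 0.6635 mol
Smallest is Sn at 0.6635 mol; normalising gives O 2.000, Sn 1.000
≈ 2:1 → O2Sn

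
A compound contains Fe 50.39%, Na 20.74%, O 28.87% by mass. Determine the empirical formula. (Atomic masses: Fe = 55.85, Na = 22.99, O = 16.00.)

Assume 100 g: 50.39 g Fe, 20.74 g Na, 28.87 g O.
n(Fe) = 50.39/55.85 = 0.9022, n(Na) = 20.74/22.99 = 0.9021, n(O) = 28.87/16.00 = 1.804
Divide by the smallest (0.9021 mol Na): Fe 1.000, Na 1.000, O 2.000
→ FeNaO2

FeNaO2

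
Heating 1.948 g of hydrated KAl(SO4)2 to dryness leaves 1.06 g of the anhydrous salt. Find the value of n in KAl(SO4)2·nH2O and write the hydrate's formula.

Mass of water lost = 1.948 − 1.06 = 0.888 g → 0.888 / 18.02 = 0.04928 mol H2O
Molar mass of KAl(SO4)2 = 258.22 g/mol → mol KAl(SO4)2 = 1.06 / 258.22 = 0.004105
n = 0.04928 / 0.004105 = 12.00 ≈ 12 → KAl(SO4)2·12H2O

KAl(SO4)2·12H2O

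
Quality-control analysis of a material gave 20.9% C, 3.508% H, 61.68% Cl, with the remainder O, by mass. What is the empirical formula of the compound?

Assume 100 g: 20.9 g C, 3.508 g H, 61.68 g Cl, 13.912 g O.
n(C) = 20.9/12.01 = 1.74, n(H) = 3.508/1.008 = 3.48, n(Cl) = 61.68/35.45 = 1.74, n(O) = 13.912/16.00 = 0.8695
Smallest is O at 0.8695 mol; normalising gives C 2.001, H 4.002, Cl 2.001, O 1.000
≈ 2:4:2:1 → C2H4Cl2O

C2H4Cl2O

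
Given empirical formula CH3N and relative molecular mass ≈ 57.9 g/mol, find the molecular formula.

Empirical-formula mass = 29.04 g/mol
n = 57.9 / 29.04 = 1.99 ≈ 2
Molecular formula = (CH3N)2 = C2H6N2

C2H6N2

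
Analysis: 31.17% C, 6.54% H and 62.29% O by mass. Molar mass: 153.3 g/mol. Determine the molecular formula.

Assume 100 g: 31.17 g C, 6.54 g H, 62.29 g O.
Moles — C: 31.17 / 12.01 = 2.595 mol; H: 6.54 / 1.008 = 6.488 mol; O: 62.29 / 16.00 = 3.893 mol
Ratios (÷ 2.595): C 1.000, H 2.500, O 1.500
Multiply by 2: C 2.00, H 5.00, O 3.00 → C2H5O3
Empirical-formula mass = 77.06 g/mol
n = 153.3 / 77.06 = 1.99 ≈ 2
Molecular formula = (C2H5O3)×2 = C4H10O6

C4H10O6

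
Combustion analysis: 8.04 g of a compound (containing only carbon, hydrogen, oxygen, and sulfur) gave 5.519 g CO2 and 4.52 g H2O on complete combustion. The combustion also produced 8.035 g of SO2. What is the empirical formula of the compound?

CH4OS

mol C = 5.519 / 44.01 = 0.1254; mass C = 0.1254 × 12.01 = 1.506 g
mol H = 2 × (4.52 / 18.02) = 0.5017; mass H = 0.5017 × 1.008 = 0.5057 g
mol S = 8.035 / 64.07 = 0.1254; mass S = 4.022 g
mass O = 8.04 − (6.034) = 2.006 g → mol O = 0.1254
Smallest is O at 0.1254 mol; normalising gives C 1.000, H 4.001, O 1.000, S 1.000
Ratio ≈ 1:4:1:1, so the empirical formula is CH4OS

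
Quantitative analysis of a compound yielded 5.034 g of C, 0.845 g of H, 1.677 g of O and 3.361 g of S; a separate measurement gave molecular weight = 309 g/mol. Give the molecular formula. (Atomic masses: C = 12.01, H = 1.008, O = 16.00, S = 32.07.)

C12H24O3S3

n(C) = 5.034/12.01 = 0.4192, n(H) = 0.845/1.008 = 0.8383, n(O) = 1.677/16.00 = 0.1048, n(S) = 3.361/32.07 = 0.1048
Ratios (÷ 0.1048): C 3.999, H 7.999, O 1.000, S 1.000
→ C4H8OS
Empirical-formula mass = 104.17 g/mol
n = 309 / 104.17 = 2.97 ≈ 3
Molecular formula = (C4H8OS)×3 = C12H24O3S3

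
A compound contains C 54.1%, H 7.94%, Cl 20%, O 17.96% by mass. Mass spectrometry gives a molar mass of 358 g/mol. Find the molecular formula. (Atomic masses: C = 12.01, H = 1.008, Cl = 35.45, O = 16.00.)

Assume 100 g: 54.1 g C, 7.94 g H, 20 g Cl, 17.96 g O.
C: 54.1 g ÷ 12.01 g/mol = 4.505 mol
H: 7.94 g ÷ 1.008 g/mol = 7.877 mol
Cl: 20 g ÷ 35.45 g/mol = 0.5642 mol
O: 17.96 g ÷ 16.00 g/mol = 1.123 mol
Ratios (÷ 0.5642): C 7.984, H 13.962, Cl 1.000, O 1.990
Ratio ≈ 8:14:1:2, so the empirical formula is C8H14ClO2
Empirical-formula mass = 177.64 g/mol
n = 358 / 177.64 = 2.02 ≈ 2
Molecular formula = (C8H14ClO2)×2 = C16H28Cl2O4

C16H28Cl2O4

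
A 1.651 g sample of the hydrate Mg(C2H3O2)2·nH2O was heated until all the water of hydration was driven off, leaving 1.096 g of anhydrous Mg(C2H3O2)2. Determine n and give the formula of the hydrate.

Mg(C2H3O2)2·4H2O

Mass of water lost = 1.651 − 1.096 = 0.555 g → 0.555 / 18.02 = 0.0308 mol H2O
Molar mass of Mg(C2H3O2)2 = 142.40 g/mol → mol Mg(C2H3O2)2 = 1.096 / 142.40 = 0.007697
n = 0.0308 / 0.007697 = 4.00 ≈ 4 → Mg(C2H3O2)2·4H2O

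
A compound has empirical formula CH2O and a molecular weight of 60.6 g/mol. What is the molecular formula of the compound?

Empirical-formula mass = 30.03 g/mol
n = 60.6 / 30.03 = 2.02 ≈ 2
Molecular formula = (CH2O)2 = C2H4O2

C2H4O2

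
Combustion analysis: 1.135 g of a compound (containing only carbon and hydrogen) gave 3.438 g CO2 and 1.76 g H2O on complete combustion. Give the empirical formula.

C2H5

mol C = 3.438 / 44.01 = 0.07812; mass C = 0.07812 × 12.01 = 0.9382 g
mol H = 2 × (1.76 / 18.02) = 0.1953; mass H = 0.1953 × 1.008 = 0.1969 g
Divide by the smallest (0.07812 mol C): C 1.000, H 2.501
Multiply by 2: C 2.00, H 5.00 → C2H5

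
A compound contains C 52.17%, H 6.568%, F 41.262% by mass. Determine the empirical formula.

Assume 100 g: 52.17 g C, 6.568 g H, 41.262 g F.
C: 52.17 g ÷ 12.01 g/mol = 4.344 mol
H: 6.568 g ÷ 1.008 g/mol = 6.516 mol
F: 41.262 g ÷ 19.00 g/mol = 2.172 mol
Ratios (÷ 2.172): C 2.000, H 3.000, F 1.000
Ratio ≈ 2:3:1, so the empirical formula is C2H3F

C2H3F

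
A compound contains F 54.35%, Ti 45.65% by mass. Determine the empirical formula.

Assume 100 g: 54.35 g F, 45.65 g Ti.
Moles — F: 54.35 / 19.00 = 2.861 mol; Ti: 45.65 / 47.87 = 0.9536 mol
Divide by the smallest (0.9536 mol Ti): F 3.000, Ti 1.000
≈ 3:1 → F3Ti

F3Ti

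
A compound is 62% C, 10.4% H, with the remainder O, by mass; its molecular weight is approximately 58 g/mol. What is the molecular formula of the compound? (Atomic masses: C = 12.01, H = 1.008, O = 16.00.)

Assume 100 g: 62 g C, 10.4 g H, 27.6 g O.
Moles — C: 62 / 12.01 = 5.162 mol; H: 10.4 / 1.008 = 10.32 mol; O: 27.6 / 16.00 = 1.725 mol
Ratios (÷ 1.725): C 2.993, H 5.981, O 1.000
≈ 3:6:1 → C3H6O
Empirical-formula mass = 58.08 g/mol
n = 58 / 58.08 = 1.00 ≈ 1
Molecular formula = empirical formula = C3H6O

C3H6O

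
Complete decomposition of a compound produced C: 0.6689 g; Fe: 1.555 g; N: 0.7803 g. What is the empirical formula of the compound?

C: 0.6689 g ÷ 12.01 g/mol = 0.0557 mol
Fe: 1.555 g ÷ 55.85 g/mol = 0.02784 mol
N: 0.7803 g ÷ 14.01 g/mol = 0.0557 mol
Smallest is Fe at 0.02784 mol; normalising gives C 2.000, Fe 1.000, N 2.000
≈ 2:1:2 → C2FeN2

C2FeN2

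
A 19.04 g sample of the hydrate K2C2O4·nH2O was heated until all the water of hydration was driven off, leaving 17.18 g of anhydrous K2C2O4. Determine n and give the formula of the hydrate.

Mass of water lost = 19.04 − 17.18 = 1.86 g → 1.86 / 18.02 = 0.1032 mol H2O
Molar mass of K2C2O4 = 166.22 g/mol → mol K2C2O4 = 17.18 / 166.22 = 0.1034
n = 0.1032 / 0.1034 = 1.00 ≈ 1 → K2C2O4·H2O

K2C2O4·H2O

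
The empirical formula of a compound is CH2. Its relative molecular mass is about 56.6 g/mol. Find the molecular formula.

C4H8

Empirical-formula mass = 14.03 g/mol
n = 56.6 / 14.03 = 4.04 ≈ 4
Molecular formula = (CH2)4 = C4H8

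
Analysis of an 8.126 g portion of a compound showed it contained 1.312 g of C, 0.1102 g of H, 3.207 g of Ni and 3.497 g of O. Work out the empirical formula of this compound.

Moles — C: 1.312 / 12.01 = 0.1092 mol; H: 0.1102 / 1.008 = 0.1093 mol; Ni: 3.207 / 58.69 = 0.05464 mol; O: 3.497 / 16.00 = 0.2186 mol
Divide by the smallest (0.05464 mol Ni): C 1.999, H 2.001, Ni 1.000, O 4.000
Ratio ≈ 2:2:1:4, so the empirical formula is C2H2NiO4

C2H2NiO4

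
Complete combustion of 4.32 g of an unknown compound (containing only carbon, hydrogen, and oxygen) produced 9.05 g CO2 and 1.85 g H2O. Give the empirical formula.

C2H2O

mol C = 9.05 / 44.01 = 0.2056; mass C = 0.2056 × 12.01 = 2.470 g
mol H = 2 × (1.85 / 18.02) = 0.2053; mass H = 0.2053 × 1.008 = 0.2070 g
mass O = 4.32 − (2.677) = 1.643 g → mol O = 0.1027
Ratios (÷ 0.1027): C 2.002, H 1.999, O 1.000
Ratio ≈ 2:2:1, so the empirical formula is C2H2O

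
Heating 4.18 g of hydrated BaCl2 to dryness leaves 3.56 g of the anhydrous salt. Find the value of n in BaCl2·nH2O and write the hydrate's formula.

BaCl2·2H2O

Mass of water lost = 4.18 − 3.56 = 0.62 g → 0.62 / 18.02 = 0.03441 mol H2O
Molar mass of BaCl2 = 208.23 g/mol → mol BaCl2 = 3.56 / 208.23 = 0.0171
n = 0.03441 / 0.0171 = 2.01 ≈ 2 → BaCl2·2H2O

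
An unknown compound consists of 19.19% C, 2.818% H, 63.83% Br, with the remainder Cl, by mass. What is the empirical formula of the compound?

Assume 100 g: 19.19 g C, 2.818 g H, 63.83 g Br, 14.162 g Cl.
n(C) = 19.19/12.01 = 1.598, n(H) = 2.818/1.008 = 2.796, n(Br) = 63.83/79.90 = 0.7989, n(Cl) = 14.162/35.45 = 0.3995
Divide by the smallest (0.3995 mol Cl): C 4.000, H 6.998, Br 2.000, Cl 1.000
→ C4H7Br2Cl

C4H7Br2Cl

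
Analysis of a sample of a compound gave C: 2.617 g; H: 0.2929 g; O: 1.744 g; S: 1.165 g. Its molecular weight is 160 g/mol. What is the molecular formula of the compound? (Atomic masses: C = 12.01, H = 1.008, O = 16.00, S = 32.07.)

n(C) = 2.617/12.01 = 0.2179, n(H) = 0.2929/1.008 = 0.2906, n(O) = 1.744/16.00 = 0.109, n(S) = 1.165/32.07 = 0.03633
Smallest is S at 0.03633 mol; normalising gives C 5.998, H 7.999, O 3.001, S 1.000
Ratio ≈ 6:8:3:1, so the empirical formula is C6H8O3S
Empirical-formula mass = 160.19 g/mol
n = 160 / 160.19 = 1.00 ≈ 1
Molecular formula = empirical formula = C6H8O3S

C6H8O3S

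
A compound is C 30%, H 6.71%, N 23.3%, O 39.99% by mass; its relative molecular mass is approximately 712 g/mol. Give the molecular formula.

Assume 100 g: 30 g C, 6.71 g H, 23.3 g N, 39.99 g O.
Moles — C: 30 / 12.01 = 2.498 mol; H: 6.71 / 1.008 = 6.657 mol; N: 23.3 / 14.01 = 1.663 mol; O: 39.99 / 16.00 = 2.499 mol
Ratios (÷ 1.663): C 1.502, H 4.003, N 1.000, O 1.503
Multiply by 2: C 3.00, H 8.01, N 2.00, O 3.01 → C3H8N2O3
Empirical-formula mass = 120.11 g/mol
n = 712 / 120.11 = 5.93 ≈ 6
Molecular formula = (C3H8N2O3)×6 = C18H48N12O18

C18H48N12O18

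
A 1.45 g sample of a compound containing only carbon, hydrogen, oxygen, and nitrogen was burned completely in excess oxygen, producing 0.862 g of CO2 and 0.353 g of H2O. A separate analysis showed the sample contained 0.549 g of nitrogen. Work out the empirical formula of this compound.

CH2N2O2

mol C = 0.862 / 44.01 = 0.01959; mass C = 0.01959 × 12.01 = 0.2352 g
mol H = 2 × (0.353 / 18.02) = 0.03918; mass H = 0.03918 × 1.008 = 0.03949 g
mol N = 0.549 / 14.01 = 0.03919
mass O = 1.45 − (0.8237) = 0.6263 g → mol O = 0.03914
Smallest is C at 0.01959 mol; normalising gives C 1.000, H 2.000, N 2.001, O 1.998
→ CH2N2O2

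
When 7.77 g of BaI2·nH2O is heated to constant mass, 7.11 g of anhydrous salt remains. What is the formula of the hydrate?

BaI2·2H2O

Mass of water lost = 7.77 − 7.11 = 0.66 g → 0.66 / 18.02 = 0.03663 mol H2O
Molar mass of BaI2 = 391.13 g/mol → mol BaI2 = 7.11 / 391.13 = 0.01818
n = 0.03663 / 0.01818 = 2.01 ≈ 2 → BaI2·2H2O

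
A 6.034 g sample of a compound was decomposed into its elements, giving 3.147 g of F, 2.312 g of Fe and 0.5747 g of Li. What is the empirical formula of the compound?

Moles — F: 3.147 / 19.00 = 0.1656 mol; Fe: 2.312 / 55.85 = 0.0414 mol; Li: 0.5747 / 6.94 = 0.08281 mol
Ratios (÷ 0.0414): F 4.001, Fe 1.000, Li 2.000
≈ 4:1:2 → F4FeLi2

F4FeLi2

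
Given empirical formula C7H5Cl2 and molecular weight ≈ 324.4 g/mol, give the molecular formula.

C14H10Cl4

Empirical-formula mass = 160.01 g/mol
n = 324.4 / 160.01 = 2.03 ≈ 2
Molecular formula = (C7H5Cl2)2 = C14H10Cl4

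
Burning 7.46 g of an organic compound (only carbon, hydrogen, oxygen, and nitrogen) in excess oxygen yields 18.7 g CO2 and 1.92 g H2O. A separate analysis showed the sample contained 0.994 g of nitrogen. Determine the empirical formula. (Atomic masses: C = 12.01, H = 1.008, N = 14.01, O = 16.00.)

C6H3NO

mol C = 18.7 / 44.01 = 0.4249; mass C = 0.4249 × 12.01 = 5.103 g
mol H = 2 × (1.92 / 18.02) = 0.2131; mass H = 0.2131 × 1.008 = 0.2148 g
mol N = 0.994 / 14.01 = 0.07095
mass O = 7.46 − (6.312) = 1.148 g → mol O = 0.07176
Smallest is N at 0.07095 mol; normalising gives C 5.989, H 3.004, N 1.000, O 1.011
→ C6H3NO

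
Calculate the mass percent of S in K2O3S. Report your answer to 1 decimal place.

Molar mass = 2(39.10) + 3(16.00) + 1(32.07) = 158.270 g/mol
Mass of S per mole = 1 × 32.07 = 32.070 g
% S = 32.070 / 158.270 × 100 = 20.3%

20.3%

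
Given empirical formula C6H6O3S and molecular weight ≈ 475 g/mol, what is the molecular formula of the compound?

C18H18O9S3

Empirical-formula mass = 158.18 g/mol
n = 475 / 158.18 = 3.00 ≈ 3
Molecular formula = (C6H6O3S)3 = C18H18O9S3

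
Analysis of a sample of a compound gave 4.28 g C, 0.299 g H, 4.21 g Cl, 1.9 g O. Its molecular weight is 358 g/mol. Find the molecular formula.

C12H10Cl4O4

n(C) = 4.28/12.01 = 0.3564, n(H) = 0.299/1.008 = 0.2966, n(Cl) = 4.21/35.45 = 0.1188, n(O) = 1.9/16.00 = 0.1187
Ratios (÷ 0.1187): C 3.001, H 2.498, Cl 1.000, O 1.000
Scaling by 2: C 6.00, H 5.00, Cl 2.00, O 2.00 → C6H5Cl2O2
Empirical-formula mass = 180.00 g/mol
n = 358 / 180.00 = 1.99 ≈ 2
Molecular formula = (C6H5Cl2O2)×2 = C12H10Cl4O4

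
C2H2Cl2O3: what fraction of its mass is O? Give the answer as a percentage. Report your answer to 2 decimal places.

33.12%

Molar mass = 2(12.01) + 2(1.008) + 2(35.45) + 3(16.00) = 144.936 g/mol
Mass of O per mole = 3 × 16.00 = 48.000 g
% O = 48.000 / 144.936 × 100 = 33.12%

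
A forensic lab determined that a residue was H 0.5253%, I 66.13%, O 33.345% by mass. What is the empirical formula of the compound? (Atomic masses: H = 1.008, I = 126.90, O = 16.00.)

HIO4

Assume 100 g: 0.5253 g H, 66.13 g I, 33.345 g O.
Moles — H: 0.5253 / 1.008 = 0.5211 mol; I: 66.13 / 126.90 = 0.5211 mol; O: 33.345 / 16.00 = 2.084 mol
Smallest is I at 0.5211 mol; normalising gives H 1.000, I 1.000, O 3.999
≈ 1:1:4 → HIO4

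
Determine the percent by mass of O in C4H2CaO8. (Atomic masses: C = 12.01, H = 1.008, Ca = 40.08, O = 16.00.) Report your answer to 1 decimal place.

Molar mass = 4(12.01) + 2(1.008) + 1(40.08) + 8(16.00) = 218.136 g/mol
Mass of O per mole = 8 × 16.00 = 128.000 g
% O = 128.000 / 218.136 × 100 = 58.7%

58.7%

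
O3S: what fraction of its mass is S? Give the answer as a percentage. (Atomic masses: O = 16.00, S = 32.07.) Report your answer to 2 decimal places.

Molar mass = 3(16.00) + 1(32.07) = 80.070 g/mol
Mass of S per mole = 1 × 32.07 = 32.070 g
% S = 32.070 / 80.070 × 100 = 40.05%

40.05%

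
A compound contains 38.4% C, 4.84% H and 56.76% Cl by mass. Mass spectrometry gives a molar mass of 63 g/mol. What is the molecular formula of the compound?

C2H3Cl

Assume 100 g: 38.4 g C, 4.84 g H, 56.76 g Cl.
Moles — C: 38.4 / 12.01 = 3.197 mol; H: 4.84 / 1.008 = 4.802 mol; Cl: 56.76 / 35.45 = 1.601 mol
Divide by the smallest (1.601 mol Cl): C 1.997, H 2.999, Cl 1.000
Ratio ≈ 2:3:1, so the empirical formula is C2H3Cl
Empirical-formula mass = 62.49 g/mol
n = 63 / 62.49 = 1.01 ≈ 1
Molecular formula = empirical formula = C2H3Cl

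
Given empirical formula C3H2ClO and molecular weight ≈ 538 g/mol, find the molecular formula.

Empirical-formula mass = 89.50 g/mol
n = 538 / 89.50 = 6.01 ≈ 6
Molecular formula = (C3H2ClO)6 = C18H12Cl6O6

C18H12Cl6O6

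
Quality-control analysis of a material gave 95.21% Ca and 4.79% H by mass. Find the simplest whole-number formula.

CaH2

Assume 100 g: 95.21 g Ca, 4.79 g H.
Moles — Ca: 95.21 / 40.08 = 2.375 mol; H: 4.79 / 1.008 = 4.752 mol
Ratios (÷ 2.375): Ca 1.000, H 2.000
→ CaH2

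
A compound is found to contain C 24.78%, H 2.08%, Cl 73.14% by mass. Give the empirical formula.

CHCl

Assume 100 g: 24.78 g C, 2.08 g H, 73.14 g Cl.
n(C) = 24.78/12.01 = 2.063, n(H) = 2.08/1.008 = 2.063, n(Cl) = 73.14/35.45 = 2.063
Ratios (÷ 2.063): C 1.000, H 1.000, Cl 1.000
Ratio ≈ 1:1:1, so the empirical formula is CHCl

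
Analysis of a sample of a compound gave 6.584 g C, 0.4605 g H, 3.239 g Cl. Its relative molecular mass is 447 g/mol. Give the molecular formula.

n(C) = 6.584/12.01 = 0.5482, n(H) = 0.4605/1.008 = 0.4568, n(Cl) = 3.239/35.45 = 0.09137
Ratios (÷ 0.09137): C 6.000, H 5.000, Cl 1.000
Ratio ≈ 6:5:1, so the empirical formula is C6H5Cl
Empirical-formula mass = 112.55 g/mol
n = 447 / 112.55 = 3.97 ≈ 4
Molecular formula = (C6H5Cl)×4 = C24H20Cl4

C24H20Cl4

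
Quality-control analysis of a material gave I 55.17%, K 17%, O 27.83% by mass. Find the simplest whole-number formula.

Assume 100 g: 55.17 g I, 17 g K, 27.83 g O.
n(I) = 55.17/126.90 = 0.4348, n(K) = 17/39.10 = 0.4348, n(O) = 27.83/16.00 = 1.739
Divide by the smallest (0.4348 mol I): I 1.000, K 1.000, O 4.001
≈ 1:1:4 → IKO4

IKO4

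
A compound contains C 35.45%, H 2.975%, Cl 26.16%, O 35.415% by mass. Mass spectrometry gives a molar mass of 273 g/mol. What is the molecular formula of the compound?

Assume 100 g: 35.45 g C, 2.975 g H, 26.16 g Cl, 35.415 g O.
n(C) = 35.45/12.01 = 2.952, n(H) = 2.975/1.008 = 2.951, n(Cl) = 26.16/35.45 = 0.7379, n(O) = 35.415/16.00 = 2.213
Divide by the smallest (0.7379 mol Cl): C 4.000, H 3.999, Cl 1.000, O 2.999
Ratio ≈ 4:4:1:3, so the empirical formula is C4H4ClO3
Empirical-formula mass = 135.52 g/mol
n = 273 / 135.52 = 2.01 ≈ 2
Molecular formula = (C4H4ClO3)×2 = C8H8Cl2O6

C8H8Cl2O6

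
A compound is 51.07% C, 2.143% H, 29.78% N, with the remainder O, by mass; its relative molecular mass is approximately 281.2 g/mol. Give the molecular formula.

Assume 100 g: 51.07 g C, 2.143 g H, 29.78 g N, 17.007 g O.
Moles — C: 51.07 / 12.01 = 4.252 mol; H: 2.143 / 1.008 = 2.126 mol; N: 29.78 / 14.01 = 2.126 mol; O: 17.007 / 16.00 = 1.063 mol
Ratios (÷ 1.063): C 4.001, H 2.000, N 2.000, O 1.000
≈ 4:2:2:1 → C4H2N2O
Empirical-formula mass = 94.08 g/mol
n = 281.2 / 94.08 = 2.99 ≈ 3
Molecular formula = (C4H2N2O)×3 = C12H6N6O3

C12H6N6O3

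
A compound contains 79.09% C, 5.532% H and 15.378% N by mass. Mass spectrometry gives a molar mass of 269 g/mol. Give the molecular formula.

Assume 100 g: 79.09 g C, 5.532 g H, 15.378 g N.
n(C) = 79.09/12.01 = 6.585, n(H) = 5.532/1.008 = 5.488, n(N) = 15.378/14.01 = 1.098
Divide by the smallest (1.098 mol N): C 6.000, H 5.000, N 1.000
Ratio ≈ 6:5:1, so the empirical formula is C6H5N
Empirical-formula mass = 91.11 g/mol
n = 269 / 91.11 = 2.95 ≈ 3
Molecular formula = (C6H5N)×3 = C18H15N3

C18H15N3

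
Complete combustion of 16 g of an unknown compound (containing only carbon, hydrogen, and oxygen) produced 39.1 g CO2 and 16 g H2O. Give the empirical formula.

mol C = 39.1 / 44.01 = 0.8884; mass C = 0.8884 × 12.01 = 10.67 g
mol H = 2 × (16 / 18.02) = 1.776; mass H = 1.776 × 1.008 = 1.790 g
mass O = 16 − (12.46) = 3.540 g → mol O = 0.2212
Ratios (÷ 0.2212): C 4.016, H 8.026, O 1.000
Ratio ≈ 4:8:1, so the empirical formula is C4H8O

C4H8O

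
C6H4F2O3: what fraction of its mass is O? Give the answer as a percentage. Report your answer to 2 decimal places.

Molar mass = 6(12.01) + 4(1.008) + 2(19.00) + 3(16.00) = 162.092 g/mol
Mass of O per mole = 3 × 16.00 = 48.000 g
% O = 48.000 / 162.092 × 100 = 29.61%

29.61%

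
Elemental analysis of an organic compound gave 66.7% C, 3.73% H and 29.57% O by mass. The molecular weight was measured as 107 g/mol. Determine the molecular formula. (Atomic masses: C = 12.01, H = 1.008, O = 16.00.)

Assume 100 g: 66.7 g C, 3.73 g H, 29.57 g O.
C: 66.7 g ÷ 12.01 g/mol = 5.554 mol
H: 3.73 g ÷ 1.008 g/mol = 3.7 mol
O: 29.57 g ÷ 16.00 g/mol = 1.848 mol
Ratios (÷ 1.848): C 3.005, H 2.002, O 1.000
→ C3H2O
Empirical-formula mass = 54.05 g/mol
n = 107 / 54.05 = 1.98 ≈ 2
Molecular formula = (C3H2O)×2 = C6H4O2

C6H4O2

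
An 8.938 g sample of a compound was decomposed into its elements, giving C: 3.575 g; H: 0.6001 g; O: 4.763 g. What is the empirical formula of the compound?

CH2O

Moles — C: 3.575 / 12.01 = 0.2977 mol; H: 0.6001 / 1.008 = 0.5953 mol; O: 4.763 / 16.00 = 0.2977 mol
Divide by the smallest (0.2977 mol C): C 1.000, H 2.000, O 1.000
Ratio ≈ 1:2:1, so the empirical formula is CH2O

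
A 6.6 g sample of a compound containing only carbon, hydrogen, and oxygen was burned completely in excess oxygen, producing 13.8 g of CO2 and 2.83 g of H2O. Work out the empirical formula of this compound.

mol C = 13.8 / 44.01 = 0.3136; mass C = 0.3136 × 12.01 = 3.766 g
mol H = 2 × (2.83 / 18.02) = 0.3141; mass H = 0.3141 × 1.008 = 0.3166 g
mass O = 6.6 − (4.083) = 2.517 g → mol O = 0.1573
Ratios (÷ 0.1573): C 1.993, H 1.996, O 1.000
≈ 2:2:1 → C2H2O

C2H2O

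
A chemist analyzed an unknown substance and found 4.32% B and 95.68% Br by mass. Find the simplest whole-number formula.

Assume 100 g: 4.32 g B, 95.68 g Br.
B: 4.32 g ÷ 10.81 g/mol = 0.3996 mol
Br: 95.68 g ÷ 79.90 g/mol = 1.197 mol
Ratios (÷ 0.3996): B 1.000, Br 2.997
≈ 1:3 → BBr3

BBr3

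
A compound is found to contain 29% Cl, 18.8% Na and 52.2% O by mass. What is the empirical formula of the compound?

Assume 100 g: 29 g Cl, 18.8 g Na, 52.2 g O.
n(Cl) = 29/35.45 = 0.8181, n(Na) = 18.8/22.99 = 0.8177, n(O) = 52.2/16.00 = 3.263
Smallest is Na at 0.8177 mol; normalising gives Cl 1.000, Na 1.000, O 3.990
→ ClNaO4

ClNaO4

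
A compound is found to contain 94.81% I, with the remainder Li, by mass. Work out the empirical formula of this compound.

ILi

Assume 100 g: 94.81 g I, 5.19 g Li.
n(I) = 94.81/126.90 = 0.7471, n(Li) = 5.19/6.94 = 0.7478
Smallest is I at 0.7471 mol; normalising gives I 1.000, Li 1.001
≈ 1:1 → ILi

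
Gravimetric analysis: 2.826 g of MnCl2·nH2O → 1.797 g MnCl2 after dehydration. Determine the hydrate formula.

MnCl2·4H2O

Mass of water lost = 2.826 − 1.797 = 1.029 g → 1.029 / 18.02 = 0.0571 mol H2O
Molar mass of MnCl2 = 125.84 g/mol → mol MnCl2 = 1.797 / 125.84 = 0.01428
n = 0.0571 / 0.01428 = 4.00 ≈ 4 → MnCl2·4H2O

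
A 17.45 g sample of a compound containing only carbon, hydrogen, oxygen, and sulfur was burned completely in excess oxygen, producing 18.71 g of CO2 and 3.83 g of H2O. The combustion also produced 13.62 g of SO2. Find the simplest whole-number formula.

C4H4O3S2

mol C = 18.71 / 44.01 = 0.4251; mass C = 0.4251 × 12.01 = 5.106 g
mol H = 2 × (3.83 / 18.02) = 0.4251; mass H = 0.4251 × 1.008 = 0.4285 g
mol S = 13.62 / 64.07 = 0.2126; mass S = 6.817 g
mass O = 17.45 − (12.35) = 5.098 g → mol O = 0.3186
Divide by the smallest (0.2126 mol S): C 2.000, H 2.000, O 1.499, S 1.000
Multiply by 2: C 4.00, H 4.00, O 3.00, S 2.00 → C4H4O3S2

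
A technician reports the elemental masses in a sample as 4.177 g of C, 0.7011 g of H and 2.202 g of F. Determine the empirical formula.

Moles — C: 4.177 / 12.01 = 0.3478 mol; H: 0.7011 / 1.008 = 0.6955 mol; F: 2.202 / 19.00 = 0.1159 mol
Ratios (÷ 0.1159): C 3.001, H 6.001, F 1.000
Ratio ≈ 3:6:1, so the empirical formula is C3H6F

C3H6F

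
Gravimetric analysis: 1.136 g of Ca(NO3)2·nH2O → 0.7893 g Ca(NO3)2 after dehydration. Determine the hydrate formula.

Ca(NO3)2·4H2O

Mass of water lost = 1.136 − 0.7893 = 0.3467 g → 0.3467 / 18.02 = 0.01924 mol H2O
Molar mass of Ca(NO3)2 = 164.10 g/mol → mol Ca(NO3)2 = 0.7893 / 164.10 = 0.00481
n = 0.01924 / 0.00481 = 4.00 ≈ 4 → Ca(NO3)2·4H2O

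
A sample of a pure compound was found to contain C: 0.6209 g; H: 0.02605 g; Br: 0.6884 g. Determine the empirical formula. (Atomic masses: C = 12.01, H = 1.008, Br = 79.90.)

C: 0.6209 g ÷ 12.01 g/mol = 0.0517 mol
H: 0.02605 g ÷ 1.008 g/mol = 0.02584 mol
Br: 0.6884 g ÷ 79.90 g/mol = 0.008616 mol
Ratios (÷ 0.008616): C 6.000, H 3.000, Br 1.000
→ C6H3Br

C6H3Br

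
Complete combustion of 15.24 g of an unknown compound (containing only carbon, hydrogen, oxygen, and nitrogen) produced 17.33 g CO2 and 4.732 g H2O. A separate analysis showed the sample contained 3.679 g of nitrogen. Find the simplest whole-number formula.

mol C = 17.33 / 44.01 = 0.3938; mass C = 0.3938 × 12.01 = 4.729 g
mol H = 2 × (4.732 / 18.02) = 0.5252; mass H = 0.5252 × 1.008 = 0.5294 g
mol N = 3.679 / 14.01 = 0.2626
mass O = 15.24 − (8.938) = 6.302 g → mol O = 0.3939
Ratios (÷ 0.2626): C 1.500, H 2.000, N 1.000, O 1.500
×2: C 3.00, H 4.00, N 2.00, O 3.00 → C3H4N2O3

C3H4N2O3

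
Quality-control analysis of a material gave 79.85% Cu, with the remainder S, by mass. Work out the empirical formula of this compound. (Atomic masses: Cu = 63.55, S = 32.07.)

Cu2S

Assume 100 g: 79.85 g Cu, 20.15 g S.
Moles — Cu: 79.85 / 63.55 = 1.256 mol; S: 20.15 / 32.07 = 0.6283 mol
Ratios (÷ 0.6283): Cu 2.000, S 1.000
≈ 2:1 → Cu2S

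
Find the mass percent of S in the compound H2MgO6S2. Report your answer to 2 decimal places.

Molar mass = 2(1.008) + 1(24.31) + 6(16.00) + 2(32.07) = 186.466 g/mol
Mass of S per mole = 2 × 32.07 = 64.140 g
% S = 64.140 / 186.466 × 100 = 34.40%

34.40%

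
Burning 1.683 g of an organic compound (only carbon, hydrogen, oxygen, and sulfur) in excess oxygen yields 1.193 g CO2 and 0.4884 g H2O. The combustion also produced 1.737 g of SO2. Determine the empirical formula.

mol C = 1.193 / 44.01 = 0.02711; mass C = 0.02711 × 12.01 = 0.3256 g
mol H = 2 × (0.4884 / 18.02) = 0.05421; mass H = 0.05421 × 1.008 = 0.05464 g
mol S = 1.737 / 64.07 = 0.02711; mass S = 0.8694 g
mass O = 1.683 − (1.250) = 0.4334 g → mol O = 0.02708
Smallest is O at 0.02708 mol; normalising gives C 1.001, H 2.001, O 1.000, S 1.001
Ratio ≈ 1:2:1:1, so the empirical formula is CH2OS

CH2OS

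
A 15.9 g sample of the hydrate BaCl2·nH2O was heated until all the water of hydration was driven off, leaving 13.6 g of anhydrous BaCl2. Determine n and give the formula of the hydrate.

Mass of water lost = 15.9 − 13.6 = 2.3 g → 2.3 / 18.02 = 0.1276 mol H2O
Molar mass of BaCl2 = 208.23 g/mol → mol BaCl2 = 13.6 / 208.23 = 0.06531
n = 0.1276 / 0.06531 = 1.95 ≈ 2 → BaCl2·2H2O

BaCl2·2H2O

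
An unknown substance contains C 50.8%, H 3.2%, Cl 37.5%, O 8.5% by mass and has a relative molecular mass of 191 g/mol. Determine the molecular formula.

Assume 100 g: 50.8 g C, 3.2 g H, 37.5 g Cl, 8.5 g O.
Moles — C: 50.8 / 12.01 = 4.23 mol; H: 3.2 / 1.008 = 3.175 mol; Cl: 37.5 / 35.45 = 1.058 mol; O: 8.5 / 16.00 = 0.5312 mol
Ratios (÷ 0.5312): C 7.962, H 5.976, Cl 1.991, O 1.000
≈ 8:6:2:1 → C8H6Cl2O
Empirical-formula mass = 189.03 g/mol
n = 191 / 189.03 = 1.01 ≈ 1
Molecular formula = empirical formula = C8H6Cl2O

C8H6Cl2O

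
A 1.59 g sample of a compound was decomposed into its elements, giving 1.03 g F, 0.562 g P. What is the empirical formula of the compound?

Moles — F: 1.03 / 19.00 = 0.05421 mol; P: 0.562 / 30.97 = 0.01815 mol
Ratios (÷ 0.01815): F 2.987, P 1.000
≈ 3:1 → F3P

F3P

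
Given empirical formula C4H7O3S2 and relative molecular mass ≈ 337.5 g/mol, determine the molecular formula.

C8H14O6S4

Empirical-formula mass = 167.24 g/mol
n = 337.5 / 167.24 = 2.02 ≈ 2
Molecular formula = (C4H7O3S2)2 = C8H14O6S4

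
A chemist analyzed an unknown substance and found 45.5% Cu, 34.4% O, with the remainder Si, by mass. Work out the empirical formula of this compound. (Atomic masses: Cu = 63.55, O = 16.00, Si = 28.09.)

Assume 100 g: 45.5 g Cu, 34.4 g O, 20.1 g Si.
Moles — Cu: 45.5 / 63.55 = 0.716 mol; O: 34.4 / 16.00 = 2.15 mol; Si: 20.1 / 28.09 = 0.7156 mol
Ratios (÷ 0.7156): Cu 1.001, O 3.005, Si 1.000
≈ 1:3:1 → CuO3Si

CuO3Si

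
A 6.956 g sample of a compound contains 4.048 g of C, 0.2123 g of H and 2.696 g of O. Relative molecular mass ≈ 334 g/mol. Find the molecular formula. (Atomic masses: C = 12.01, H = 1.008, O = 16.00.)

C16H10O8

C: 4.048 g ÷ 12.01 g/mol = 0.3371 mol
H: 0.2123 g ÷ 1.008 g/mol = 0.2106 mol
O: 2.696 g ÷ 16.00 g/mol = 0.1685 mol
Ratios (÷ 0.1685): C 2.000, H 1.250, O 1.000
×4: C 8.00, H 5.00, O 4.00 → C8H5O4
Empirical-formula mass = 165.12 g/mol
n = 334 / 165.12 = 2.02 ≈ 2
Molecular formula = (C8H5O4)×2 = C16H10O8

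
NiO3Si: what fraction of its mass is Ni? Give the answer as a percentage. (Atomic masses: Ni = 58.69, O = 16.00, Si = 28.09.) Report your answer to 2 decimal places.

43.55%

Molar mass = 1(58.69) + 3(16.00) + 1(28.09) = 134.780 g/mol
Mass of Ni per mole = 1 × 58.69 = 58.690 g
% Ni = 58.690 / 134.780 × 100 = 43.55%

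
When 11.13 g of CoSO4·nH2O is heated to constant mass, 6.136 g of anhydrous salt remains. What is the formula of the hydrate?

CoSO4·7H2O

Mass of water lost = 11.13 − 6.136 = 4.994 g → 4.994 / 18.02 = 0.2771 mol H2O
Molar mass of CoSO4 = 155.00 g/mol → mol CoSO4 = 6.136 / 155.00 = 0.03959
n = 0.2771 / 0.03959 = 7.00 ≈ 7 → CoSO4·7H2O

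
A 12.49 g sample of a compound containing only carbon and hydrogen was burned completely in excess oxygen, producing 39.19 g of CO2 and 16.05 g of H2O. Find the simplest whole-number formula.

mol C = 39.19 / 44.01 = 0.8905; mass C = 0.8905 × 12.01 = 10.69 g
mol H = 2 × (16.05 / 18.02) = 1.781; mass H = 1.781 × 1.008 = 1.796 g
Divide by the smallest (0.8905 mol C): C 1.000, H 2.000
Ratio ≈ 1:2, so the empirical formula is CH2

CH2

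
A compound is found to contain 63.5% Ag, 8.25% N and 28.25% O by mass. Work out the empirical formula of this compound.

Assume 100 g: 63.5 g Ag, 8.25 g N, 28.25 g O.
n(Ag) = 63.5/107.87 = 0.5887, n(N) = 8.25/14.01 = 0.5889, n(O) = 28.25/16.00 = 1.766
Ratios (÷ 0.5887): Ag 1.000, N 1.000, O 2.999
≈ 1:1:3 → AgNO3

AgNO3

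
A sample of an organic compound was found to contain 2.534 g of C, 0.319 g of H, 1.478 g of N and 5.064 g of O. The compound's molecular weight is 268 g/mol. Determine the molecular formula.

C6H9N3O9

Moles — C: 2.534 / 12.01 = 0.211 mol; H: 0.319 / 1.008 = 0.3165 mol; N: 1.478 / 14.01 = 0.1055 mol; O: 5.064 / 16.00 = 0.3165 mol
Divide by the smallest (0.1055 mol N): C 2.000, H 3.000, N 1.000, O 3.000
≈ 2:3:1:3 → C2H3NO3
Empirical-formula mass = 89.05 g/mol
n = 268 / 89.05 = 3.01 ≈ 3
Molecular formula = (C2H3NO3)×3 = C6H9N3O9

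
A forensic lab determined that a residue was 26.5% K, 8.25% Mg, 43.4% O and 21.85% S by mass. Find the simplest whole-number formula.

Assume 100 g: 26.5 g K, 8.25 g Mg, 43.4 g O, 21.85 g S.
K: 26.5 g ÷ 39.10 g/mol = 0.6777 mol
Mg: 8.25 g ÷ 24.31 g/mol = 0.3394 mol
O: 43.4 g ÷ 16.00 g/mol = 2.712 mol
S: 21.85 g ÷ 32.07 g/mol = 0.6813 mol
Ratios (÷ 0.3394): K 1.997, Mg 1.000, O 7.993, S 2.008
Ratio ≈ 2:1:8:2, so the empirical formula is K2MgO8S2

K2MgO8S2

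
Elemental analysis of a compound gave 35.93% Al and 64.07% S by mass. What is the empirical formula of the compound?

Al2S3

Assume 100 g: 35.93 g Al, 64.07 g S.
Al: 35.93 g ÷ 26.98 g/mol = 1.332 mol
S: 64.07 g ÷ 32.07 g/mol = 1.998 mol
Ratios (÷ 1.332): Al 1.000, S 1.500
Scaling by 2: Al 2.00, S 3.00 → Al2S3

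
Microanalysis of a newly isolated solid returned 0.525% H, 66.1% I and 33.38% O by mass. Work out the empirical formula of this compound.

Assume 100 g: 0.525 g H, 66.1 g I, 33.38 g O.
n(H) = 0.525/1.008 = 0.5208, n(I) = 66.1/126.90 = 0.5209, n(O) = 33.38/16.00 = 2.086
Smallest is H at 0.5208 mol; normalising gives H 1.000, I 1.000, O 4.006
→ HIO4

HIO4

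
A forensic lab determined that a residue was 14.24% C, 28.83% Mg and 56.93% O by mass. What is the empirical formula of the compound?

Assume 100 g: 14.24 g C, 28.83 g Mg, 56.93 g O.
Moles — C: 14.24 / 12.01 = 1.186 mol; Mg: 28.83 / 24.31 = 1.186 mol; O: 56.93 / 16.00 = 3.558 mol
Ratios (÷ 1.186): C 1.000, Mg 1.000, O 3.001
→ CMgO3

CMgO3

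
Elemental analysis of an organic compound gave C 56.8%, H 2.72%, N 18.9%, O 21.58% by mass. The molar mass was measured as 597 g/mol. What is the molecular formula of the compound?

Assume 100 g: 56.8 g C, 2.72 g H, 18.9 g N, 21.58 g O.
Moles — C: 56.8 / 12.01 = 4.729 mol; H: 2.72 / 1.008 = 2.698 mol; N: 18.9 / 14.01 = 1.349 mol; O: 21.58 / 16.00 = 1.349 mol
Divide by the smallest (1.349 mol O): C 3.507, H 2.001, N 1.000, O 1.000
×2: C 7.01, H 4.00, N 2.00, O 2.00 → C7H4N2O2
Empirical-formula mass = 148.12 g/mol
n = 597 / 148.12 = 4.03 ≈ 4
Molecular formula = (C7H4N2O2)×4 = C28H16N8O8

C28H16N8O8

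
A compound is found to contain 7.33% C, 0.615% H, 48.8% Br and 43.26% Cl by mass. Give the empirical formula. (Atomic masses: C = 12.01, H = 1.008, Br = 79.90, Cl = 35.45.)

Assume 100 g: 7.33 g C, 0.615 g H, 48.8 g Br, 43.26 g Cl.
C: 7.33 g ÷ 12.01 g/mol = 0.6103 mol
H: 0.615 g ÷ 1.008 g/mol = 0.6101 mol
Br: 48.8 g ÷ 79.90 g/mol = 0.6108 mol
Cl: 43.26 g ÷ 35.45 g/mol = 1.22 mol
Ratios (÷ 0.6101): C 1.000, H 1.000, Br 1.001, Cl 2.000
≈ 1:1:1:2 → CHBrCl2

CHBrCl2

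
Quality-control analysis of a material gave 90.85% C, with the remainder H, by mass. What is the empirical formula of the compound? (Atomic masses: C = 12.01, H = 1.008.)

C5H6

Assume 100 g: 90.85 g C, 9.15 g H.
Moles — C: 90.85 / 12.01 = 7.565 mol; H: 9.15 / 1.008 = 9.077 mol
Smallest is C at 7.565 mol; normalising gives C 1.000, H 1.200
×5: C 5.00, H 6.00 → C5H6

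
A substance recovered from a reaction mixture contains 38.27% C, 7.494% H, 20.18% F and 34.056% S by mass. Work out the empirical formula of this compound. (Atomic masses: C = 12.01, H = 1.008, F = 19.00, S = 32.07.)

Assume 100 g: 38.27 g C, 7.494 g H, 20.18 g F, 34.056 g S.
n(C) = 38.27/12.01 = 3.187, n(H) = 7.494/1.008 = 7.435, n(F) = 20.18/19.00 = 1.062, n(S) = 34.056/32.07 = 1.062
Ratios (÷ 1.062): C 3.001, H 7.001, F 1.000, S 1.000
→ C3H7FS

C3H7FS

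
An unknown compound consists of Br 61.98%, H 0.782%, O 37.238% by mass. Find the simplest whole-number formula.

Assume 100 g: 61.98 g Br, 0.782 g H, 37.238 g O.
n(Br) = 61.98/79.90 = 0.7757, n(H) = 0.782/1.008 = 0.7758, n(O) = 37.238/16.00 = 2.327
Divide by the smallest (0.7757 mol Br): Br 1.000, H 1.000, O 3.000
≈ 1:1:3 → BrHO3

BrHO3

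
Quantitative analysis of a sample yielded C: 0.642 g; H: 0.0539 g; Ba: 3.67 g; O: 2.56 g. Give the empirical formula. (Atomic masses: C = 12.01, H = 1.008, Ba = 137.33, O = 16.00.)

C2H2BaO6

n(C) = 0.642/12.01 = 0.05346, n(H) = 0.0539/1.008 = 0.05347, n(Ba) = 3.67/137.33 = 0.02672, n(O) = 2.56/16.00 = 0.16
Divide by the smallest (0.02672 mol Ba): C 2.000, H 2.001, Ba 1.000, O 5.987
≈ 2:2:1:6 → C2H2BaO6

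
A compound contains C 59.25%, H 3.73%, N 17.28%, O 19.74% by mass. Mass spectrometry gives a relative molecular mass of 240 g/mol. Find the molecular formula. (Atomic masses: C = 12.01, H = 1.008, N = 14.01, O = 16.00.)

C12H9N3O3

Assume 100 g: 59.25 g C, 3.73 g H, 17.28 g N, 19.74 g O.
C: 59.25 g ÷ 12.01 g/mol = 4.933 mol
H: 3.73 g ÷ 1.008 g/mol = 3.7 mol
N: 17.28 g ÷ 14.01 g/mol = 1.233 mol
O: 19.74 g ÷ 16.00 g/mol = 1.234 mol
Divide by the smallest (1.233 mol N): C 4.000, H 3.000, N 1.000, O 1.000
→ C4H3NO
Empirical-formula mass = 81.07 g/mol
n = 240 / 81.07 = 2.96 ≈ 3
Molecular formula = (C4H3NO)×3 = C12H9N3O3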